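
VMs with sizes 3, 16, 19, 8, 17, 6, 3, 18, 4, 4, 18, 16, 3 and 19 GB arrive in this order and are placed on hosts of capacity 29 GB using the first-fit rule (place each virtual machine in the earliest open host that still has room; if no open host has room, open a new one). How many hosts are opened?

  3 → host 1 (new)  [load 3/29]
  16 → host 1  [load 19/29]
  19 → host 2 (new)  [load 19/29]
  8 → host 1  [load 27/29]
  17 → host 3 (new)  [load 17/29]
  6 → host 2  [load 25/29]
  3 → host 2  [load 28/29]
  18 → host 4 (new)  [load 18/29]
  4 → host 3  [load 21/29]
  4 → host 3  [load 25/29]
  18 → host 5 (new)  [load 18/29]
  16 → host 6 (new)  [load 16/29]
  3 → host 3  [load 28/29]
  19 → host 7 (new)  [load 19/29]
7 hosts opened.

7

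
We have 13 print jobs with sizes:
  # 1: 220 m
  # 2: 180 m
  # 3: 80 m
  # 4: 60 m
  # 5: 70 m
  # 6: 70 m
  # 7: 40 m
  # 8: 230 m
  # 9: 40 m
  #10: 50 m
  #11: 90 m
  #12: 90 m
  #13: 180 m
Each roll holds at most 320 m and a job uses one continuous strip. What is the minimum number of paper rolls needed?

5

Total = 230 + 220 + 180 + 180 + 90 + 90 + 80 + 70 + 70 + 60 + 50 + 40 + 40 = 1400 m.
Lower bound: ⌈1400/320⌉ = 5 paper rolls.
A packing using 5 paper rolls:
  roll 1: 230 + 90 = 320
  roll 2: 220 + 90 = 310
  roll 3: 180 + 80 + 60 = 320
  roll 4: 180 + 70 + 70 = 320
  roll 5: 50 + 40 + 40 = 130
This matches the lower bound, so 5 is optimal.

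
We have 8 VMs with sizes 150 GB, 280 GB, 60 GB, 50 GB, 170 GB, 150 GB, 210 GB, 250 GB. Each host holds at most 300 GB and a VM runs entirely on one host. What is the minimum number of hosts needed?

5

Total = 280 + 250 + 210 + 170 + 150 + 150 + 60 + 50 = 1320 GB.
Lower bound: ⌈1320/300⌉ = 5 hosts.
A packing using 5 hosts:
  host 1: 280 = 280
  host 2: 250 + 50 = 300
  host 3: 210 + 60 = 270
  host 4: 170 = 170
  host 5: 150 + 150 = 300
This matches the lower bound, so 5 is optimal.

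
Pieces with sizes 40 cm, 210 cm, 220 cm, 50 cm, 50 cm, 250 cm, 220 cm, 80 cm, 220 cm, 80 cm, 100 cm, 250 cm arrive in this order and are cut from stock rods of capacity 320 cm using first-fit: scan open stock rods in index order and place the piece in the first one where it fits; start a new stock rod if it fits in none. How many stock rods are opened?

  40 → stock rod 1 (new)  [load 40/320]
  210 → stock rod 1  [load 250/320]
  220 → stock rod 2 (new)  [load 220/320]
  50 → stock rod 1  [load 300/320]
  50 → stock rod 2  [load 270/320]
  250 → stock rod 3 (new)  [load 250/320]
  220 → stock rod 4 (new)  [load 220/320]
  80 → stock rod 4  [load 300/320]
  220 → stock rod 5 (new)  [load 220/320]
  80 → stock rod 5  [load 300/320]
  100 → stock rod 6 (new)  [load 100/320]
  250 → stock rod 7 (new)  [load 250/320]
7 stock rods opened.

7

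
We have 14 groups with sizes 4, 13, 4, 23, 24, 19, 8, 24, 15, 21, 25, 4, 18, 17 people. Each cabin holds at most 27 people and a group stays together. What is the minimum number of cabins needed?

Total = 25 + 24 + 24 + 23 + 21 + 19 + 18 + 17 + 15 + 13 + 8 + 4 + 4 + 4 = 219 people.
Lower bound: ⌈219/27⌉ = 9 cabins.
A packing using 10 cabins:
  cabin 1: 25 = 25
  cabin 2: 24 = 24
  cabin 3: 24 = 24
  cabin 4: 23 + 4 = 27
  cabin 5: 21 + 4 = 25
  cabin 6: 19 + 8 = 27
  cabin 7: 18 + 4 = 22
  cabin 8: 17 = 17
  cabin 9: 15 = 15
  cabin 10: 13 = 13
No arrangement into 9 cabins stays within capacity, so 10 is optimal.

10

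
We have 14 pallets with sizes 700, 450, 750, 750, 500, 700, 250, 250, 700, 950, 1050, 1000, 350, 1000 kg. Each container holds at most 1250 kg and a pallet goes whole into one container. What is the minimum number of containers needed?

9

Total = 1050 + 1000 + 1000 + 950 + 750 + 750 + 700 + 700 + 700 + 500 + 450 + 350 + 250 + 250 = 9400 kg.
Lower bound: ⌈9400/1250⌉ = 8 containers.
Also, 9 pallets each exceed 625 kg, and no two of those can share a container, so at least 9 containers are needed.
A packing using 9 containers:
  container 1: 1050 = 1050
  container 2: 1000 + 250 = 1250
  container 3: 1000 + 250 = 1250
  container 4: 950 = 950
  container 5: 750 + 500 = 1250
  container 6: 750 + 450 = 1200
  container 7: 700 + 350 = 1050
  container 8: 700 = 700
  container 9: 700 = 700
This matches the lower bound, so 9 is optimal.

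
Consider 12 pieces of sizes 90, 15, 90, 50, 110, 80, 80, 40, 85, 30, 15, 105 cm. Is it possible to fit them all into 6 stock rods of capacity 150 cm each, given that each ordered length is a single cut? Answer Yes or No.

Total = 790 cm; ⌈790/150⌉ = 6.
7 pieces each exceed half the capacity and cannot share a stock rod, forcing at least 7 stock rods.
At least 7 stock rods are required, but only 6 are allowed.

No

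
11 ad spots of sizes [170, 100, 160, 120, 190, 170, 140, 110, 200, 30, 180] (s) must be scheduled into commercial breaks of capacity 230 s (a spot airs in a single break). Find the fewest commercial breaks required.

9

Total = 200 + 190 + 180 + 170 + 170 + 160 + 140 + 120 + 110 + 100 + 30 = 1570 s.
Lower bound: ⌈1570/230⌉ = 7 commercial breaks.
Also, 8 ad spots each exceed 115 s, and no two of those can share a break, so at least 8 commercial breaks are needed.
A packing using 9 commercial breaks:
  break 1: 200 + 30 = 230
  break 2: 190 = 190
  break 3: 180 = 180
  break 4: 170 = 170
  break 5: 170 = 170
  break 6: 160 = 160
  break 7: 140 = 140
  break 8: 120 + 110 = 230
  break 9: 100 = 100
No arrangement into 8 commercial breaks stays within capacity, so 9 is optimal.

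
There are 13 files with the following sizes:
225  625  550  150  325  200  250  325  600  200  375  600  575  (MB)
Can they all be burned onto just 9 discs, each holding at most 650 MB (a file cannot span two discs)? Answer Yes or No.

A valid assignment using 9 discs:
  disc 1: 625 = 625
  disc 2: 600 = 600
  disc 3: 600 = 600
  disc 4: 575 = 575
  disc 5: 550 = 550
  disc 6: 375 + 250 = 625
  disc 7: 325 + 325 = 650
  disc 8: 225 + 200 + 200 = 625
  disc 9: 150 = 150
Every load is within 650 MB, so 9 discs suffice.

Yes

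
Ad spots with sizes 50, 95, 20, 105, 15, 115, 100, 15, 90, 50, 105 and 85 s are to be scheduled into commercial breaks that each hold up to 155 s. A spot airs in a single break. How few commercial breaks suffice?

7

Total = 115 + 105 + 105 + 100 + 95 + 90 + 85 + 50 + 50 + 20 + 15 + 15 = 845 s.
Lower bound: ⌈845/155⌉ = 6 commercial breaks.
Also, 7 ad spots each exceed 155/2 s, and no two of those can share a break, so at least 7 commercial breaks are needed.
A packing using 7 commercial breaks:
  break 1: 115 + 20 + 15 = 150
  break 2: 105 + 50 = 155
  break 3: 105 + 50 = 155
  break 4: 100 + 15 = 115
  break 5: 95 = 95
  break 6: 90 = 90
  break 7: 85 = 85
This matches the lower bound, so 7 is optimal.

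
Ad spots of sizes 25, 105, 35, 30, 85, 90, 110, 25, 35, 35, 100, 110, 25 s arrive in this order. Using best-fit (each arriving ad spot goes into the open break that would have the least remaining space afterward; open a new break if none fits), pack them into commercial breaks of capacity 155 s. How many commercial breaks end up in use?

  25 → break 1 (new)  [load 25/155]
  105 → break 1  [load 130/155]
  35 → break 2 (new)  [load 35/155]
  30 → break 2  [load 65/155]
  85 → break 2  [load 150/155]
  90 → break 3 (new)  [load 90/155]
  110 → break 4 (new)  [load 110/155]
  25 → break 1  [load 155/155]
  35 → break 4  [load 145/155]
  35 → break 3  [load 125/155]
  100 → break 5 (new)  [load 100/155]
  110 → break 6 (new)  [load 110/155]
  25 → break 3  [load 150/155]
6 commercial breaks opened.

6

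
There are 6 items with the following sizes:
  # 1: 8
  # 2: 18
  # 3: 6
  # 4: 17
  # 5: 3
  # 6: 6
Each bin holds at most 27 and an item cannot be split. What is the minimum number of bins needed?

3

Total = 18 + 17 + 8 + 6 + 6 + 3 = 58.
Lower bound: ⌈58/27⌉ = 3 bins.
A packing using 3 bins:
  bin 1: 18 + 8 = 26
  bin 2: 17 + 6 + 3 = 26
  bin 3: 6 = 6
This matches the lower bound, so 3 is optimal.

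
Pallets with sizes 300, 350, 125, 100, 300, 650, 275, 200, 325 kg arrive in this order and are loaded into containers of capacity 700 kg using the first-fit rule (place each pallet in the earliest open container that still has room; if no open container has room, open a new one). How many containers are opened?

5

  300 → container 1 (new)  [load 300/700]
  350 → container 1  [load 650/700]
  125 → container 2 (new)  [load 125/700]
  100 → container 2  [load 225/700]
  300 → container 2  [load 525/700]
  650 → container 3 (new)  [load 650/700]
  275 → container 4 (new)  [load 275/700]
  200 → container 4  [load 475/700]
  325 → container 5 (new)  [load 325/700]
5 containers opened.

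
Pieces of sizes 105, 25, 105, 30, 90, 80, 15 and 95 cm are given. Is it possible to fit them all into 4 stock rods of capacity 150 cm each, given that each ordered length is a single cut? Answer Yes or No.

No

Total = 545 cm; ⌈545/150⌉ = 4.
5 pieces each exceed half the capacity and cannot share a stock rod, forcing at least 5 stock rods.
At least 5 stock rods are required, but only 4 are allowed.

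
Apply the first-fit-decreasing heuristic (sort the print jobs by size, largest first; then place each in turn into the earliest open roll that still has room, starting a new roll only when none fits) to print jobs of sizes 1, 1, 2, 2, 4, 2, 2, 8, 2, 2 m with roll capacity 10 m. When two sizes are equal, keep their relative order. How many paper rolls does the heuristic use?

3

Sorted descending: 8, 4, 2, 2, 2, 2, 2, 2, 1, 1.
  8 → roll 1 (new)  [load 8/10]
  4 → roll 2 (new)  [load 4/10]
  2 → roll 1  [load 10/10]
  2 → roll 2  [load 6/10]
  2 → roll 2  [load 8/10]
  2 → roll 2  [load 10/10]
  2 → roll 3 (new)  [load 2/10]
  2 → roll 3  [load 4/10]
  1 → roll 3  [load 5/10]
  1 → roll 3  [load 6/10]
3 paper rolls opened.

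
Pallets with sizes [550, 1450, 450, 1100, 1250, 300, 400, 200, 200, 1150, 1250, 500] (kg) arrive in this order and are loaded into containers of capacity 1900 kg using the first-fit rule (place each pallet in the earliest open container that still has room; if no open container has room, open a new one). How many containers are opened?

  550 → container 1 (new)  [load 550/1900]
  1450 → container 2 (new)  [load 1450/1900]
  450 → container 1  [load 1000/1900]
  1100 → container 3 (new)  [load 1100/1900]
  1250 → container 4 (new)  [load 1250/1900]
  300 → container 1  [load 1300/1900]
  400 → container 1  [load 1700/1900]
  200 → container 1  [load 1900/1900]
  200 → container 2  [load 1650/1900]
  1150 → container 5 (new)  [load 1150/1900]
  1250 → container 6 (new)  [load 1250/1900]
  500 → container 3  [load 1600/1900]
6 containers opened.

6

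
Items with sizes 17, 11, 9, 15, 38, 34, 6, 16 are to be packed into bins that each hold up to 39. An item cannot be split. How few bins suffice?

Total = 38 + 34 + 17 + 16 + 15 + 11 + 9 + 6 = 146.
Lower bound: ⌈146/39⌉ = 4 bins.
A packing using 4 bins:
  bin 1: 38 = 38
  bin 2: 34 = 34
  bin 3: 17 + 16 + 6 = 39
  bin 4: 15 + 11 + 9 = 35
This matches the lower bound, so 4 is optimal.

4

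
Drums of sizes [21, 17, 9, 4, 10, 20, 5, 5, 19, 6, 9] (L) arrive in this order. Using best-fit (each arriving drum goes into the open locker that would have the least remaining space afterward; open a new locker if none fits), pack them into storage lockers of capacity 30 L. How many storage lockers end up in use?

  21 → locker 1 (new)  [load 21/30]
  17 → locker 2 (new)  [load 17/30]
  9 → locker 1  [load 30/30]
  4 → locker 2  [load 21/30]
  10 → locker 3 (new)  [load 10/30]
  20 → locker 3  [load 30/30]
  5 → locker 2  [load 26/30]
  5 → locker 4 (new)  [load 5/30]
  19 → locker 4  [load 24/30]
  6 → locker 4  [load 30/30]
  9 → locker 5 (new)  [load 9/30]
5 storage lockers opened.

5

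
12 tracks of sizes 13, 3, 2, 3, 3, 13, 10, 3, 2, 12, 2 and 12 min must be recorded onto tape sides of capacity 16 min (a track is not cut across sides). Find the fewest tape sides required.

Total = 13 + 13 + 12 + 12 + 10 + 3 + 3 + 3 + 3 + 2 + 2 + 2 = 78 min.
Lower bound: ⌈78/16⌉ = 5 tape sides.
A packing using 5 tape sides:
  side 1: 13 + 3 = 16
  side 2: 13 + 3 = 16
  side 3: 12 + 3 = 15
  side 4: 12 + 3 = 15
  side 5: 10 + 2 + 2 + 2 = 16
This matches the lower bound, so 5 is optimal.

5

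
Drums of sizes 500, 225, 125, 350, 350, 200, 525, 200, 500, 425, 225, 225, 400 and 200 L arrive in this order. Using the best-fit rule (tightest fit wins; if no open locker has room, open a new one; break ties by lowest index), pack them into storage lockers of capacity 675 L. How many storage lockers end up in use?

8

  500 → locker 1 (new)  [load 500/675]
  225 → locker 2 (new)  [load 225/675]
  125 → locker 1  [load 625/675]
  350 → locker 2  [load 575/675]
  350 → locker 3 (new)  [load 350/675]
  200 → locker 3  [load 550/675]
  525 → locker 4 (new)  [load 525/675]
  200 → locker 5 (new)  [load 200/675]
  500 → locker 6 (new)  [load 500/675]
  425 → locker 5  [load 625/675]
  225 → locker 7 (new)  [load 225/675]
  225 → locker 7  [load 450/675]
  400 → locker 8 (new)  [load 400/675]
  200 → locker 7  [load 650/675]
8 storage lockers opened.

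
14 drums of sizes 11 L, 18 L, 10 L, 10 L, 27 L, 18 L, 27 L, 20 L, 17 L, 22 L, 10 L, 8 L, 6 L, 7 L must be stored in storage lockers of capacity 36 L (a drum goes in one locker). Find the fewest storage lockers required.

Total = 27 + 27 + 22 + 20 + 18 + 18 + 17 + 11 + 10 + 10 + 10 + 8 + 7 + 6 = 211 L.
Lower bound: ⌈211/36⌉ = 6 storage lockers.
A packing using 7 storage lockers:
  locker 1: 27 + 8 = 35
  locker 2: 27 + 7 = 34
  locker 3: 22 + 11 = 33
  locker 4: 20 + 10 + 6 = 36
  locker 5: 18 + 18 = 36
  locker 6: 17 + 10 = 27
  locker 7: 10 = 10
No arrangement into 6 storage lockers stays within capacity, so 7 is optimal.

7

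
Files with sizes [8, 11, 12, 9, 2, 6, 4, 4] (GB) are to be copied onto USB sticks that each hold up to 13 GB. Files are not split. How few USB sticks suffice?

5

Total = 12 + 11 + 9 + 8 + 6 + 4 + 4 + 2 = 56 GB.
Lower bound: ⌈56/13⌉ = 5 USB sticks.
A packing using 5 USB sticks:
  USB stick 1: 12 = 12
  USB stick 2: 11 + 2 = 13
  USB stick 3: 9 + 4 = 13
  USB stick 4: 8 + 4 = 12
  USB stick 5: 6 = 6
This matches the lower bound, so 5 is optimal.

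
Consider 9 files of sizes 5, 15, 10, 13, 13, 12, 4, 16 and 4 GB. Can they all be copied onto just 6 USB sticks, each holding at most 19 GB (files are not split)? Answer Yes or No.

Yes

A valid assignment using 6 USB sticks:
  USB stick 1: 16 = 16
  USB stick 2: 15 + 4 = 19
  USB stick 3: 13 + 5 = 18
  USB stick 4: 13 + 4 = 17
  USB stick 5: 12 = 12
  USB stick 6: 10 = 10
Every load is within 19 GB, so 6 USB sticks suffice.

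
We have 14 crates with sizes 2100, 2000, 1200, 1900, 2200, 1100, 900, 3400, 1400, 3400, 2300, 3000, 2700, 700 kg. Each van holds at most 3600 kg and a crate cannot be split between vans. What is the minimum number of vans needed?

Total = 3400 + 3400 + 3000 + 2700 + 2300 + 2200 + 2100 + 2000 + 1900 + 1400 + 1200 + 1100 + 900 + 700 = 28300 kg.
Lower bound: ⌈28300/3600⌉ = 8 vans.
Also, 9 crates each exceed 1800 kg, and no two of those can share a van, so at least 9 vans are needed.
A packing using 9 vans:
  van 1: 3400 = 3400
  van 2: 3400 = 3400
  van 3: 3000 = 3000
  van 4: 2700 + 900 = 3600
  van 5: 2300 + 1200 = 3500
  van 6: 2200 + 1400 = 3600
  van 7: 2100 + 1100 = 3200
  van 8: 2000 + 700 = 2700
  van 9: 1900 = 1900
This matches the lower bound, so 9 is optimal.

9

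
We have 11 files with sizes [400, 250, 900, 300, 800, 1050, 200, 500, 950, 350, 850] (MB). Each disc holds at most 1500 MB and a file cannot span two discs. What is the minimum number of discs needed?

5

Total = 1050 + 950 + 900 + 850 + 800 + 500 + 400 + 350 + 300 + 250 + 200 = 6550 MB.
Lower bound: ⌈6550/1500⌉ = 5 discs.
A packing using 5 discs:
  disc 1: 1050 + 400 = 1450
  disc 2: 950 + 500 = 1450
  disc 3: 900 + 350 + 250 = 1500
  disc 4: 850 + 300 + 200 = 1350
  disc 5: 800 = 800
This matches the lower bound, so 5 is optimal.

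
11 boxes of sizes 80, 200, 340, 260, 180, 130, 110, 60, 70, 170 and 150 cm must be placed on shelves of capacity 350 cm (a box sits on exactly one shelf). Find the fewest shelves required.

6

Total = 340 + 260 + 200 + 180 + 170 + 150 + 130 + 110 + 80 + 70 + 60 = 1750 cm.
Lower bound: ⌈1750/350⌉ = 5 shelves.
A packing using 6 shelves:
  shelf 1: 340 = 340
  shelf 2: 260 + 80 = 340
  shelf 3: 200 + 150 = 350
  shelf 4: 180 + 170 = 350
  shelf 5: 130 + 110 + 70 = 310
  shelf 6: 60 = 60
No arrangement into 5 shelves stays within capacity, so 6 is optimal.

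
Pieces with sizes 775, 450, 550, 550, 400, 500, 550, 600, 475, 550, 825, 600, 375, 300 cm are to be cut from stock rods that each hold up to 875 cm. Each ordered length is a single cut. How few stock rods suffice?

11

Total = 825 + 775 + 600 + 600 + 550 + 550 + 550 + 550 + 500 + 475 + 450 + 400 + 375 + 300 = 7500 cm.
Lower bound: ⌈7500/875⌉ = 9 stock rods.
Also, 11 pieces each exceed 875/2 cm, and no two of those can share a stock rod, so at least 11 stock rods are needed.
A packing using 11 stock rods:
  stock rod 1: 825 = 825
  stock rod 2: 775 = 775
  stock rod 3: 600 = 600
  stock rod 4: 600 = 600
  stock rod 5: 550 + 300 = 850
  stock rod 6: 550 = 550
  stock rod 7: 550 = 550
  stock rod 8: 550 = 550
  stock rod 9: 500 + 375 = 875
  stock rod 10: 475 + 400 = 875
  stock rod 11: 450 = 450
This matches the lower bound, so 11 is optimal.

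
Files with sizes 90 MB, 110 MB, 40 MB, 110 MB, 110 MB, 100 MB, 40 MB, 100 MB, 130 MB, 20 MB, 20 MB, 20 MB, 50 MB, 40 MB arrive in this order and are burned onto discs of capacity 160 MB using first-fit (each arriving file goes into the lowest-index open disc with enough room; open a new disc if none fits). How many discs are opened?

7

  90 → disc 1 (new)  [load 90/160]
  110 → disc 2 (new)  [load 110/160]
  40 → disc 1  [load 130/160]
  110 → disc 3 (new)  [load 110/160]
  110 → disc 4 (new)  [load 110/160]
  100 → disc 5 (new)  [load 100/160]
  40 → disc 2  [load 150/160]
  100 → disc 6 (new)  [load 100/160]
  130 → disc 7 (new)  [load 130/160]
  20 → disc 1  [load 150/160]
  20 → disc 3  [load 130/160]
  20 → disc 3  [load 150/160]
  50 → disc 4  [load 160/160]
  40 → disc 5  [load 140/160]
7 discs opened.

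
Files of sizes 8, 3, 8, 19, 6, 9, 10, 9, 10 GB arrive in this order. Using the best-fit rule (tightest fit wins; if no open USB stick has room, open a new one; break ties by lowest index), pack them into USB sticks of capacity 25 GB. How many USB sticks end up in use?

4

  8 → USB stick 1 (new)  [load 8/25]
  3 → USB stick 1  [load 11/25]
  8 → USB stick 1  [load 19/25]
  19 → USB stick 2 (new)  [load 19/25]
  6 → USB stick 1  [load 25/25]
  9 → USB stick 3 (new)  [load 9/25]
  10 → USB stick 3  [load 19/25]
  9 → USB stick 4 (new)  [load 9/25]
  10 → USB stick 4  [load 19/25]
4 USB sticks opened.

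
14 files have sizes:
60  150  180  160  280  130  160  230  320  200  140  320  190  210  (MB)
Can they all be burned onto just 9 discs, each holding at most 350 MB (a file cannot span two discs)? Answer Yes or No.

Yes

A valid assignment using 9 discs:
  disc 1: 320 = 320
  disc 2: 320 = 320
  disc 3: 280 + 60 = 340
  disc 4: 230 = 230
  disc 5: 210 + 140 = 350
  disc 6: 200 + 150 = 350
  disc 7: 190 + 160 = 350
  disc 8: 180 + 160 = 340
  disc 9: 130 = 130
Every load is within 350 MB, so 9 discs suffice.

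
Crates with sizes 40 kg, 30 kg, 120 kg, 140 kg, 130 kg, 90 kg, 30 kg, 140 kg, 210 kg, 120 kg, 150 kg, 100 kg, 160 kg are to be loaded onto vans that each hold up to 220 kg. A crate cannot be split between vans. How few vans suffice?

8

Total = 210 + 160 + 150 + 140 + 140 + 130 + 120 + 120 + 100 + 90 + 40 + 30 + 30 = 1460 kg.
Lower bound: ⌈1460/220⌉ = 7 vans.
Also, 8 crates each exceed 110 kg, and no two of those can share a van, so at least 8 vans are needed.
A packing using 8 vans:
  van 1: 210 = 210
  van 2: 160 + 40 = 200
  van 3: 150 + 30 + 30 = 210
  van 4: 140 = 140
  van 5: 140 = 140
  van 6: 130 + 90 = 220
  van 7: 120 + 100 = 220
  van 8: 120 = 120
This matches the lower bound, so 8 is optimal.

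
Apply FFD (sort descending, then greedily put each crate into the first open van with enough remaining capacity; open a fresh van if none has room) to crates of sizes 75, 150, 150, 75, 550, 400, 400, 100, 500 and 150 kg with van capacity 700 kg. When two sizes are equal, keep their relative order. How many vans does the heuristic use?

4

Sorted descending: 550, 500, 400, 400, 150, 150, 150, 100, 75, 75.
  550 → van 1 (new)  [load 550/700]
  500 → van 2 (new)  [load 500/700]
  400 → van 3 (new)  [load 400/700]
  400 → van 4 (new)  [load 400/700]
  150 → van 1  [load 700/700]
  150 → van 2  [load 650/700]
  150 → van 3  [load 550/700]
  100 → van 3  [load 650/700]
  75 → van 4  [load 475/700]
  75 → van 4  [load 550/700]
4 vans opened.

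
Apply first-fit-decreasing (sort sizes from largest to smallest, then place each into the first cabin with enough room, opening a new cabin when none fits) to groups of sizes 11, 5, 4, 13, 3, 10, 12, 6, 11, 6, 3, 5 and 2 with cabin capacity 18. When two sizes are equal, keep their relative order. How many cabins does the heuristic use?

Sorted descending: 13, 12, 11, 11, 10, 6, 6, 5, 5, 4, 3, 3, 2.
  13 → cabin 1 (new)  [load 13/18]
  12 → cabin 2 (new)  [load 12/18]
  11 → cabin 3 (new)  [load 11/18]
  11 → cabin 4 (new)  [load 11/18]
  10 → cabin 5 (new)  [load 10/18]
  6 → cabin 2  [load 18/18]
  6 → cabin 3  [load 17/18]
  5 → cabin 1  [load 18/18]
  5 → cabin 4  [load 16/18]
  4 → cabin 5  [load 14/18]
  3 → cabin 5  [load 17/18]
  3 → cabin 6 (new)  [load 3/18]
  2 → cabin 4  [load 18/18]
6 cabins opened.

6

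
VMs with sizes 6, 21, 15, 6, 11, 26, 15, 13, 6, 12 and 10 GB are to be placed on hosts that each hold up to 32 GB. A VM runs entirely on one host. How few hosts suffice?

Total = 26 + 21 + 15 + 15 + 13 + 12 + 11 + 10 + 6 + 6 + 6 = 141 GB.
Lower bound: ⌈141/32⌉ = 5 hosts.
A packing using 5 hosts:
  host 1: 26 + 6 = 32
  host 2: 21 + 11 = 32
  host 3: 15 + 15 = 30
  host 4: 13 + 12 + 6 = 31
  host 5: 10 + 6 = 16
This matches the lower bound, so 5 is optimal.

5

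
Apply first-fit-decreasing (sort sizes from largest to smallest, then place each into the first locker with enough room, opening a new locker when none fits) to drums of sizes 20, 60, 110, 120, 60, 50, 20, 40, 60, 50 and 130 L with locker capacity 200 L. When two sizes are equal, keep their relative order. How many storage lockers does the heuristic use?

Sorted descending: 130, 120, 110, 60, 60, 60, 50, 50, 40, 20, 20.
  130 → locker 1 (new)  [load 130/200]
  120 → locker 2 (new)  [load 120/200]
  110 → locker 3 (new)  [load 110/200]
  60 → locker 1  [load 190/200]
  60 → locker 2  [load 180/200]
  60 → locker 3  [load 170/200]
  50 → locker 4 (new)  [load 50/200]
  50 → locker 4  [load 100/200]
  40 → locker 4  [load 140/200]
  20 → locker 2  [load 200/200]
  20 → locker 3  [load 190/200]
4 storage lockers opened.

4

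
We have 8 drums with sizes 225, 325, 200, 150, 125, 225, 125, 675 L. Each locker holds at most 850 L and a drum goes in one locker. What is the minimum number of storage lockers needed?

Total = 675 + 325 + 225 + 225 + 200 + 150 + 125 + 125 = 2050 L.
Lower bound: ⌈2050/850⌉ = 3 storage lockers.
A packing using 3 storage lockers:
  locker 1: 675 + 150 = 825
  locker 2: 325 + 225 + 225 = 775
  locker 3: 200 + 125 + 125 = 450
This matches the lower bound, so 3 is optimal.

3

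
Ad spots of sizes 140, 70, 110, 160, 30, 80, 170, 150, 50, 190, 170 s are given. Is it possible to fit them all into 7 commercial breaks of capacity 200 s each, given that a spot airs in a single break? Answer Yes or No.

No

Total = 1320 s; ⌈1320/200⌉ = 7.
The bound of 7 does not rule out 7, but exhaustive search shows no assignment into 7 commercial breaks of capacity 200 s exists — the minimum is 8.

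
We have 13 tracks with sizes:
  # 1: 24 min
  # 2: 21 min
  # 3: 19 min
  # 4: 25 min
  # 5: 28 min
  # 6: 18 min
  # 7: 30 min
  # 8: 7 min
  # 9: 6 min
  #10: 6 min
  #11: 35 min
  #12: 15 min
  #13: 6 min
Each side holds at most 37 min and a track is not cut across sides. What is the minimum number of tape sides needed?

7

Total = 35 + 30 + 28 + 25 + 24 + 21 + 19 + 18 + 15 + 7 + 6 + 6 + 6 = 240 min.
Lower bound: ⌈240/37⌉ = 7 tape sides.
A packing using 7 tape sides:
  side 1: 35 = 35
  side 2: 30 + 7 = 37
  side 3: 28 + 6 = 34
  side 4: 25 + 6 + 6 = 37
  side 5: 24 = 24
  side 6: 21 + 15 = 36
  side 7: 19 + 18 = 37
This matches the lower bound, so 7 is optimal.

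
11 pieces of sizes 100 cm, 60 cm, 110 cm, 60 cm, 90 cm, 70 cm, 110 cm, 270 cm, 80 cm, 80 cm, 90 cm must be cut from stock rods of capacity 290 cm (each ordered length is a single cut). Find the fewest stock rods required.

4

Total = 270 + 110 + 110 + 100 + 90 + 90 + 80 + 80 + 70 + 60 + 60 = 1120 cm.
Lower bound: ⌈1120/290⌉ = 4 stock rods.
A packing using 4 stock rods:
  stock rod 1: 270 = 270
  stock rod 2: 110 + 110 + 70 = 290
  stock rod 3: 100 + 90 + 90 = 280
  stock rod 4: 80 + 80 + 60 + 60 = 280
This matches the lower bound, so 4 is optimal.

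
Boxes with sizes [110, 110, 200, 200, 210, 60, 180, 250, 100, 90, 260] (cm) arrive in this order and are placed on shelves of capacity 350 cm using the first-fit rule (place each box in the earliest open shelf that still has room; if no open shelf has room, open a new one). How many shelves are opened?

7

  110 → shelf 1 (new)  [load 110/350]
  110 → shelf 1  [load 220/350]
  200 → shelf 2 (new)  [load 200/350]
  200 → shelf 3 (new)  [load 200/350]
  210 → shelf 4 (new)  [load 210/350]
  60 → shelf 1  [load 280/350]
  180 → shelf 5 (new)  [load 180/350]
  250 → shelf 6 (new)  [load 250/350]
  100 → shelf 2  [load 300/350]
  90 → shelf 3  [load 290/350]
  260 → shelf 7 (new)  [load 260/350]
7 shelves opened.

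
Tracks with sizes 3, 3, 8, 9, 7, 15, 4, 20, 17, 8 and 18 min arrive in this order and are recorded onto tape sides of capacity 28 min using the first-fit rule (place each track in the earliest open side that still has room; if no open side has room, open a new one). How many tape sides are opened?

  3 → side 1 (new)  [load 3/28]
  3 → side 1  [load 6/28]
  8 → side 1  [load 14/28]
  9 → side 1  [load 23/28]
  7 → side 2 (new)  [load 7/28]
  15 → side 2  [load 22/28]
  4 → side 1  [load 27/28]
  20 → side 3 (new)  [load 20/28]
  17 → side 4 (new)  [load 17/28]
  8 → side 3  [load 28/28]
  18 → side 5 (new)  [load 18/28]
5 tape sides opened.

5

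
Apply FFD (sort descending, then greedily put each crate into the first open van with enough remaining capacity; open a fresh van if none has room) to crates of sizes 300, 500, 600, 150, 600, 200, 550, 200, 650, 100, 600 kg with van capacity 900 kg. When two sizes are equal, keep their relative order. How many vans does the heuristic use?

Sorted descending: 650, 600, 600, 600, 550, 500, 300, 200, 200, 150, 100.
  650 → van 1 (new)  [load 650/900]
  600 → van 2 (new)  [load 600/900]
  600 → van 3 (new)  [load 600/900]
  600 → van 4 (new)  [load 600/900]
  550 → van 5 (new)  [load 550/900]
  500 → van 6 (new)  [load 500/900]
  300 → van 2  [load 900/900]
  200 → van 1  [load 850/900]
  200 → van 3  [load 800/900]
  150 → van 4  [load 750/900]
  100 → van 3  [load 900/900]
6 vans opened.

6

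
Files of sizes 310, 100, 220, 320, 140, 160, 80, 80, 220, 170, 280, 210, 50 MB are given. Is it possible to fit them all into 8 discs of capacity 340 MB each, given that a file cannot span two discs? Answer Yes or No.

A valid assignment using 8 discs:
  disc 1: 320 = 320
  disc 2: 310 = 310
  disc 3: 280 + 50 = 330
  disc 4: 220 + 100 = 320
  disc 5: 220 + 80 = 300
  disc 6: 210 + 80 = 290
  disc 7: 170 + 160 = 330
  disc 8: 140 = 140
Every load is within 340 MB, so 8 discs suffice.

Yes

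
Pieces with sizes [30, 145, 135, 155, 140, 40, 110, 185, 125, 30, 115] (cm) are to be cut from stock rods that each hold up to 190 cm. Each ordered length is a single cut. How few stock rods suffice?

8

Total = 185 + 155 + 145 + 140 + 135 + 125 + 115 + 110 + 40 + 30 + 30 = 1210 cm.
Lower bound: ⌈1210/190⌉ = 7 stock rods.
Also, 8 pieces each exceed 95 cm, and no two of those can share a stock rod, so at least 8 stock rods are needed.
A packing using 8 stock rods:
  stock rod 1: 185 = 185
  stock rod 2: 155 + 30 = 185
  stock rod 3: 145 + 40 = 185
  stock rod 4: 140 + 30 = 170
  stock rod 5: 135 = 135
  stock rod 6: 125 = 125
  stock rod 7: 115 = 115
  stock rod 8: 110 = 110
This matches the lower bound, so 8 is optimal.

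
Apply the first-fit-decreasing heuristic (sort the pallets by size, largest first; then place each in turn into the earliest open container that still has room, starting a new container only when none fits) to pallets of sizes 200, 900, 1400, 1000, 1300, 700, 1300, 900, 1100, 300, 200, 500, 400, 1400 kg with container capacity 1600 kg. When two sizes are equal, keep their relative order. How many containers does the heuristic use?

8

Sorted descending: 1400, 1400, 1300, 1300, 1100, 1000, 900, 900, 700, 500, 400, 300, 200, 200.
  1400 → container 1 (new)  [load 1400/1600]
  1400 → container 2 (new)  [load 1400/1600]
  1300 → container 3 (new)  [load 1300/1600]
  1300 → container 4 (new)  [load 1300/1600]
  1100 → container 5 (new)  [load 1100/1600]
  1000 → container 6 (new)  [load 1000/1600]
  900 → container 7 (new)  [load 900/1600]
  900 → container 8 (new)  [load 900/1600]
  700 → container 7  [load 1600/1600]
  500 → container 5  [load 1600/1600]
  400 → container 6  [load 1400/1600]
  300 → container 3  [load 1600/1600]
  200 → container 1  [load 1600/1600]
  200 → container 2  [load 1600/1600]
8 containers opened.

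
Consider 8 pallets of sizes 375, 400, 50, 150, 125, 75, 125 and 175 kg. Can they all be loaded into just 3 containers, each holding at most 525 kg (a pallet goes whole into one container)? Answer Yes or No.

A valid assignment using 3 containers:
  container 1: 400 + 125 = 525
  container 2: 375 + 150 = 525
  container 3: 175 + 125 + 75 + 50 = 425
Every load is within 525 kg, so 3 containers suffice.

Yes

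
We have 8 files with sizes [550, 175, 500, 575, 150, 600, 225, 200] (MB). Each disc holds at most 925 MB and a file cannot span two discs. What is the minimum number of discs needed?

Total = 600 + 575 + 550 + 500 + 225 + 200 + 175 + 150 = 2975 MB.
Lower bound: ⌈2975/925⌉ = 4 discs.
A packing using 4 discs:
  disc 1: 600 + 225 = 825
  disc 2: 575 + 200 + 150 = 925
  disc 3: 550 + 175 = 725
  disc 4: 500 = 500
This matches the lower bound, so 4 is optimal.

4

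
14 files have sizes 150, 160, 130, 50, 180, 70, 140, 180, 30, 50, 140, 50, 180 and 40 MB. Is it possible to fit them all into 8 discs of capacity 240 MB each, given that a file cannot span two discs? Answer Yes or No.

A valid assignment using 8 discs:
  disc 1: 180 + 50 = 230
  disc 2: 180 + 50 = 230
  disc 3: 180 + 50 = 230
  disc 4: 160 + 70 = 230
  disc 5: 150 + 40 + 30 = 220
  disc 6: 140 = 140
  disc 7: 140 = 140
  disc 8: 130 = 130
Every load is within 240 MB, so 8 discs suffice.

Yes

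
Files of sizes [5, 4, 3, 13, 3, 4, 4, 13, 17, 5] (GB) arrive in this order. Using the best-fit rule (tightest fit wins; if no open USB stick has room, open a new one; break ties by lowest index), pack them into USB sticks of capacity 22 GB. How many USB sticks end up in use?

  5 → USB stick 1 (new)  [load 5/22]
  4 → USB stick 1  [load 9/22]
  3 → USB stick 1  [load 12/22]
  13 → USB stick 2 (new)  [load 13/22]
  3 → USB stick 2  [load 16/22]
  4 → USB stick 2  [load 20/22]
  4 → USB stick 1  [load 16/22]
  13 → USB stick 3 (new)  [load 13/22]
  17 → USB stick 4 (new)  [load 17/22]
  5 → USB stick 4  [load 22/22]
4 USB sticks opened.

4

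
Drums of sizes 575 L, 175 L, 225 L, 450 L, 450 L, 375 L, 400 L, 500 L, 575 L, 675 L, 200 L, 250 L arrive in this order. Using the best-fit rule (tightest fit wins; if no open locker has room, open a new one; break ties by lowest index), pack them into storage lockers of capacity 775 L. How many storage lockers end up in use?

  575 → locker 1 (new)  [load 575/775]
  175 → locker 1  [load 750/775]
  225 → locker 2 (new)  [load 225/775]
  450 → locker 2  [load 675/775]
  450 → locker 3 (new)  [load 450/775]
  375 → locker 4 (new)  [load 375/775]
  400 → locker 4  [load 775/775]
  500 → locker 5 (new)  [load 500/775]
  575 → locker 6 (new)  [load 575/775]
  675 → locker 7 (new)  [load 675/775]
  200 → locker 6  [load 775/775]
  250 → locker 5  [load 750/775]
7 storage lockers opened.

7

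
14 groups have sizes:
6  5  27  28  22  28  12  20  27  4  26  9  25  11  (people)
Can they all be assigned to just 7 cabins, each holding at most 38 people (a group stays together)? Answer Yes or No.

No

Total = 250 people; ⌈250/38⌉ = 7.
8 groups each exceed half the capacity and cannot share a cabin, forcing at least 8 cabins.
At least 8 cabins are required, but only 7 are allowed.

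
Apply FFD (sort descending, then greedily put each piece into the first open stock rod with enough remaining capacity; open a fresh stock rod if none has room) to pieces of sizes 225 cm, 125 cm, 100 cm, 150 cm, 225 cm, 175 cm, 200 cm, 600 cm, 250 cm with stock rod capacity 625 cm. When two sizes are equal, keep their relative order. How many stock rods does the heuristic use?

Sorted descending: 600, 250, 225, 225, 200, 175, 150, 125, 100.
  600 → stock rod 1 (new)  [load 600/625]
  250 → stock rod 2 (new)  [load 250/625]
  225 → stock rod 2  [load 475/625]
  225 → stock rod 3 (new)  [load 225/625]
  200 → stock rod 3  [load 425/625]
  175 → stock rod 3  [load 600/625]
  150 → stock rod 2  [load 625/625]
  125 → stock rod 4 (new)  [load 125/625]
  100 → stock rod 4  [load 225/625]
4 stock rods opened.

4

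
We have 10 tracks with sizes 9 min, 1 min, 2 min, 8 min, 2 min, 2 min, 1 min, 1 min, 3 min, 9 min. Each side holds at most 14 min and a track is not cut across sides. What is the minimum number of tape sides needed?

Total = 9 + 9 + 8 + 3 + 2 + 2 + 2 + 1 + 1 + 1 = 38 min.
Lower bound: ⌈38/14⌉ = 3 tape sides.
A packing using 3 tape sides:
  side 1: 9 + 3 + 2 = 14
  side 2: 9 + 2 + 2 + 1 = 14
  side 3: 8 + 1 + 1 = 10
This matches the lower bound, so 3 is optimal.

3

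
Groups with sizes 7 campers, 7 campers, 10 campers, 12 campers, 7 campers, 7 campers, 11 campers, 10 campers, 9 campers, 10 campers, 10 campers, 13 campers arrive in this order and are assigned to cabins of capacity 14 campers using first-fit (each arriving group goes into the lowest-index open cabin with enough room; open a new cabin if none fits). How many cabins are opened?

  7 → cabin 1 (new)  [load 7/14]
  7 → cabin 1  [load 14/14]
  10 → cabin 2 (new)  [load 10/14]
  12 → cabin 3 (new)  [load 12/14]
  7 → cabin 4 (new)  [load 7/14]
  7 → cabin 4  [load 14/14]
  11 → cabin 5 (new)  [load 11/14]
  10 → cabin 6 (new)  [load 10/14]
  9 → cabin 7 (new)  [load 9/14]
  10 → cabin 8 (new)  [load 10/14]
  10 → cabin 9 (new)  [load 10/14]
  13 → cabin 10 (new)  [load 13/14]
10 cabins opened.

10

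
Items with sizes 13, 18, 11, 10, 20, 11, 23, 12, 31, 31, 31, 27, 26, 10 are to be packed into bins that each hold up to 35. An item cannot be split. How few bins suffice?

Total = 31 + 31 + 31 + 27 + 26 + 23 + 20 + 18 + 13 + 12 + 11 + 11 + 10 + 10 = 274.
Lower bound: ⌈274/35⌉ = 8 bins.
A packing using 9 bins:
  bin 1: 31 = 31
  bin 2: 31 = 31
  bin 3: 31 = 31
  bin 4: 27 = 27
  bin 5: 26 = 26
  bin 6: 23 + 12 = 35
  bin 7: 20 + 13 = 33
  bin 8: 18 + 11 = 29
  bin 9: 11 + 10 + 10 = 31
No arrangement into 8 bins stays within capacity, so 9 is optimal.

9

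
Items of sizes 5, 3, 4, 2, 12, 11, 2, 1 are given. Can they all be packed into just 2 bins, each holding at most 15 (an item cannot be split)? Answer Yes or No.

No

Total = 40; ⌈40/15⌉ = 3.
At least 3 bins are required, but only 2 are allowed.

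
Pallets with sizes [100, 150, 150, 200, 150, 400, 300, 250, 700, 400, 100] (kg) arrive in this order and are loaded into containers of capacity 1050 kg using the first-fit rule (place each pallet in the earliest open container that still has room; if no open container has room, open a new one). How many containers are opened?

3

  100 → container 1 (new)  [load 100/1050]
  150 → container 1  [load 250/1050]
  150 → container 1  [load 400/1050]
  200 → container 1  [load 600/1050]
  150 → container 1  [load 750/1050]
  400 → container 2 (new)  [load 400/1050]
  300 → container 1  [load 1050/1050]
  250 → container 2  [load 650/1050]
  700 → container 3 (new)  [load 700/1050]
  400 → container 2  [load 1050/1050]
  100 → container 3  [load 800/1050]
3 containers opened.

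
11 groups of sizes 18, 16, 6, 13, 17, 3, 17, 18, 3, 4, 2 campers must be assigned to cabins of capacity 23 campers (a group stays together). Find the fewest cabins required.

Total = 18 + 18 + 17 + 17 + 16 + 13 + 6 + 4 + 3 + 3 + 2 = 117 campers.
Lower bound: ⌈117/23⌉ = 6 cabins.
A packing using 6 cabins:
  cabin 1: 18 + 4 = 22
  cabin 2: 18 + 3 + 2 = 23
  cabin 3: 17 + 6 = 23
  cabin 4: 17 + 3 = 20
  cabin 5: 16 = 16
  cabin 6: 13 = 13
This matches the lower bound, so 6 is optimal.

6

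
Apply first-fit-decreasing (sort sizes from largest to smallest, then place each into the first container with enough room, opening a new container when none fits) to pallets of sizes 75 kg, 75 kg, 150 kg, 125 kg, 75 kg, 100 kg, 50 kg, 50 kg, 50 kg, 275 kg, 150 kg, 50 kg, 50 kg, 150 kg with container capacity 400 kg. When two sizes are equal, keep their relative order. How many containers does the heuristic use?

Sorted descending: 275, 150, 150, 150, 125, 100, 75, 75, 75, 50, 50, 50, 50, 50.
  275 → container 1 (new)  [load 275/400]
  150 → container 2 (new)  [load 150/400]
  150 → container 2  [load 300/400]
  150 → container 3 (new)  [load 150/400]
  125 → container 1  [load 400/400]
  100 → container 2  [load 400/400]
  75 → container 3  [load 225/400]
  75 → container 3  [load 300/400]
  75 → container 3  [load 375/400]
  50 → container 4 (new)  [load 50/400]
  50 → container 4  [load 100/400]
  50 → container 4  [load 150/400]
  50 → container 4  [load 200/400]
  50 → container 4  [load 250/400]
4 containers opened.

4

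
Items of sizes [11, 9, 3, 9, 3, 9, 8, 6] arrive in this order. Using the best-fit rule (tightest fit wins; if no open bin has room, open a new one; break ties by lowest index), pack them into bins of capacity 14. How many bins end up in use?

  11 → bin 1 (new)  [load 11/14]
  9 → bin 2 (new)  [load 9/14]
  3 → bin 1  [load 14/14]
  9 → bin 3 (new)  [load 9/14]
  3 → bin 2  [load 12/14]
  9 → bin 4 (new)  [load 9/14]
  8 → bin 5 (new)  [load 8/14]
  6 → bin 5  [load 14/14]
5 bins opened.

5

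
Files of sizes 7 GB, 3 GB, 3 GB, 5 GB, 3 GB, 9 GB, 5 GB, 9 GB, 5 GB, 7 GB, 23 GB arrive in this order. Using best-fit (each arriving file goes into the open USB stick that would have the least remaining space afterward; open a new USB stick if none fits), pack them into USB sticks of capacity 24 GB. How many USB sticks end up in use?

4

  7 → USB stick 1 (new)  [load 7/24]
  3 → USB stick 1  [load 10/24]
  3 → USB stick 1  [load 13/24]
  5 → USB stick 1  [load 18/24]
  3 → USB stick 1  [load 21/24]
  9 → USB stick 2 (new)  [load 9/24]
  5 → USB stick 2  [load 14/24]
  9 → USB stick 2  [load 23/24]
  5 → USB stick 3 (new)  [load 5/24]
  7 → USB stick 3  [load 12/24]
  23 → USB stick 4 (new)  [load 23/24]
4 USB sticks opened.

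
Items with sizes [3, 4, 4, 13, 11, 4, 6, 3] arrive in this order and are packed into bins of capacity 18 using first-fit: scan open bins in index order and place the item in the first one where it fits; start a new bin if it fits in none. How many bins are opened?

3

  3 → bin 1 (new)  [load 3/18]
  4 → bin 1  [load 7/18]
  4 → bin 1  [load 11/18]
  13 → bin 2 (new)  [load 13/18]
  11 → bin 3 (new)  [load 11/18]
  4 → bin 1  [load 15/18]
  6 → bin 3  [load 17/18]
  3 → bin 1  [load 18/18]
3 bins opened.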